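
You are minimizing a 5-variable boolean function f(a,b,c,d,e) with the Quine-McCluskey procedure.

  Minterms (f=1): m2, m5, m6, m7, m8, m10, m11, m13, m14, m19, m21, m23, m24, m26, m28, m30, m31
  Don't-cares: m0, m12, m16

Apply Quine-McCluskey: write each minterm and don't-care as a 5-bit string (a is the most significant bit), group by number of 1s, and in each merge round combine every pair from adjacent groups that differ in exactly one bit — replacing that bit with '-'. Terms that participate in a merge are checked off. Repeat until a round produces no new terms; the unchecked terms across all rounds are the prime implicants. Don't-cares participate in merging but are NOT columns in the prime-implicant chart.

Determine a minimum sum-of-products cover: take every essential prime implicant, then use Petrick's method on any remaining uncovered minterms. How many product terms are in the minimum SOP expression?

7

size-2^0 implicants → 00000(✓)  00010(✓)  00101(✓)  00110(✓)  00111(✓)  01000(✓)  01010(✓)  01011(✓)  01100(✓)  01101(✓)  01110(✓)  10000(✓)  10011(✓)  10101(✓)  10111(✓)  11000(✓)  11010(✓)  11100(✓)  11110(✓)  11111(✓)
size-2^1 implicants → -0000(✓)  -0101(✓)  -0111(✓)  -1000(✓)  -1010(✓)  -1100(✓)  -1110(✓)  0-000(✓)  0-010(✓)  0-101  0-110(✓)  00-10(✓)  000-0(✓)  001-1(✓)  0011-  01-00(✓)  01-10(✓)  010-0(✓)  0101-  011-0(✓)  0110-  1-000(✓)  1-111  10-11  101-1(✓)  11-00(✓)  11-10(✓)  110-0(✓)  111-0(✓)  1111-
size-2^2 implicants → --000  -01-1  -1-00(✓)  -1-10(✓)  -10-0(✓)  -11-0(✓)  0--10  0-0-0  01--0(✓)  11--0(✓)
size-2^3 implicants → -1--0
Unchecked terms (primes): --000, -01-1, -1--0, 0--10, 0-0-0, 0-101, 0011-, 0101-, 0110-, 1-111, 10-11, 1111-
Minterm coverage:
  m2 ⊆ 0--10,0-0-0
  m5 ⊆ -01-1,0-101
  m6 ⊆ 0--10,0011-
  m7 ⊆ -01-1,0011-
  m8 ⊆ --000,-1--0,0-0-0
  m10 ⊆ -1--0,0--10,0-0-0,0101-
  m11 ⊆ 0101- [E]
  m13 ⊆ 0-101,0110-
  m14 ⊆ -1--0,0--10
  m19 ⊆ 10-11 [E]
  m21 ⊆ -01-1 [E]
  m23 ⊆ -01-1,1-111,10-11
  m24 ⊆ --000,-1--0
  m26 ⊆ -1--0 [E]
  m28 ⊆ -1--0 [E]
  m30 ⊆ -1--0,1111-
  m31 ⊆ 1-111,1111-
E = {-01-1, -1--0, 0101-, 10-11}
Petrick residual → 0--10, 0-101, 1-111
Cover = b'ce + be' + a'de' + a'cd'e + a'bc'd + acde + ab'de  |cover|=7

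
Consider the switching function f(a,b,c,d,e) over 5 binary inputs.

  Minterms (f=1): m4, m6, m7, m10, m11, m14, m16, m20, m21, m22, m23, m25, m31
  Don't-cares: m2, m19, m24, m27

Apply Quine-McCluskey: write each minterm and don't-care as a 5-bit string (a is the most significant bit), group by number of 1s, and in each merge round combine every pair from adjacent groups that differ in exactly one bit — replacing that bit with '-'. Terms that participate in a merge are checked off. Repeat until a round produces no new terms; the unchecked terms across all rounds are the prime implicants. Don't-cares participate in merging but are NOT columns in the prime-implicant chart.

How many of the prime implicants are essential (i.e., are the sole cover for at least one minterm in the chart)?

[col 0] 00010*, 00100*, 00110*, 00111*, 01010*, 01011*, 01110*, 10000*, 10011*, 10100*, 10101*, 10110*, 10111*, 11000*, 11001*, 11011*, 11111*
[col 1] -0100*, -0110*, -0111*, -1011, 0-010*, 0-110*, 00-10*, 001-0*, 0011-*, 01-10*, 0101-, 1-000, 1-011*, 1-111*, 10-00, 10-11*, 101-0*, 101-1*, 1010-*, 1011-*, 11-11*, 110-1, 1100-
[col 2] -01-0, -011-, 0--10, 1--11, 101--
Prime implicants: -01-0, -011-, -1011, 0--10, 0101-, 1--11, 1-000, 10-00, 101--, 110-1, 1100-
PI chart (minterm → PIs covering it):
  4 | -01-0  (sole → essential)
  6 | -01-0,-011-,0--10
  7 | -011-  (sole → essential)
  10 | 0--10,0101-
  11 | -1011,0101-
  14 | 0--10  (sole → essential)
  16 | 1-000,10-00
  20 | -01-0,10-00,101--
  21 | 101--  (sole → essential)
  22 | -01-0,-011-,101--
  23 | -011-,1--11,101--
  25 | 110-1,1100-
  31 | 1--11  (sole → essential)
Essential prime implicants: -01-0, -011-, 0--10, 1--11, 101--

5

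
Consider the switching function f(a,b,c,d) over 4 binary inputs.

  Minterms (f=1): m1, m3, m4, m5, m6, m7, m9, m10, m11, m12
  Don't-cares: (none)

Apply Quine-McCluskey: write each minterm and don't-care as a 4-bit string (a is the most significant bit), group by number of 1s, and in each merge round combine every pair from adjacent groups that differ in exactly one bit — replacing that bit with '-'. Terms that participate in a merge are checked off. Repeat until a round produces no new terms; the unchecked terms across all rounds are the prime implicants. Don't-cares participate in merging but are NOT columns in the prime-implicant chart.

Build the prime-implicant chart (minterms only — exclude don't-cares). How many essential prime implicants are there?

4

[col 0] 0001*, 0011*, 0100*, 0101*, 0110*, 0111*, 1001*, 1010*, 1011*, 1100*
[col 1] -001*, -011*, -100, 0-01*, 0-11*, 00-1*, 01-0*, 01-1*, 010-*, 011-*, 10-1*, 101-
[col 2] -0-1, 0--1, 01--
Prime implicants: -0-1, -100, 0--1, 01--, 101-
PI chart (minterm → PIs covering it):
  1 | -0-1,0--1
  3 | -0-1,0--1
  4 | -100,01--
  5 | 0--1,01--
  6 | 01--  (sole → essential)
  7 | 0--1,01--
  9 | -0-1  (sole → essential)
  10 | 101-  (sole → essential)
  11 | -0-1,101-
  12 | -100  (sole → essential)
Essential prime implicants: -0-1, -100, 01--, 101-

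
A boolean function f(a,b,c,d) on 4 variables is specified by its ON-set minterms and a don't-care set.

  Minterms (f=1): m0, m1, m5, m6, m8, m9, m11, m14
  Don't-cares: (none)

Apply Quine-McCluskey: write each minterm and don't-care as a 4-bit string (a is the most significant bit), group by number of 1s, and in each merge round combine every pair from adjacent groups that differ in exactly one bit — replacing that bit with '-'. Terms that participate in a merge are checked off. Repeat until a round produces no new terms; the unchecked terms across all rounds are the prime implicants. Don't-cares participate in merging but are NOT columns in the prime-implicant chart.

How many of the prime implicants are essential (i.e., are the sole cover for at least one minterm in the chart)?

size-2^0 implicants → 0000(✓)  0001(✓)  0101(✓)  0110(✓)  1000(✓)  1001(✓)  1011(✓)  1110(✓)
size-2^1 implicants → -000(✓)  -001(✓)  -110  0-01  000-(✓)  10-1  100-(✓)
size-2^2 implicants → -00-
Unchecked terms (primes): -00-, -110, 0-01, 10-1
Minterm coverage:
  m0 ⊆ -00- [E]
  m1 ⊆ -00-,0-01
  m5 ⊆ 0-01 [E]
  m6 ⊆ -110 [E]
  m8 ⊆ -00- [E]
  m9 ⊆ -00-,10-1
  m11 ⊆ 10-1 [E]
  m14 ⊆ -110 [E]
E = {-00-, -110, 0-01, 10-1}

4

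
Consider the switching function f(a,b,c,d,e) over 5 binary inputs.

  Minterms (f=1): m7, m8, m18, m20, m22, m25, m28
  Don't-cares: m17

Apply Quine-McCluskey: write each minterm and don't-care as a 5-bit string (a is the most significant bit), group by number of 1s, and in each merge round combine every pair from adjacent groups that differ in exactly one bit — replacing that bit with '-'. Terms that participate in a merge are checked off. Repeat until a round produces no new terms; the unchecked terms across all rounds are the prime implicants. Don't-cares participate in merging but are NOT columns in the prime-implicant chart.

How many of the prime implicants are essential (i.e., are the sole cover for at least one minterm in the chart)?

[col 0] 00111, 01000, 10001*, 10010*, 10100*, 10110*, 11001*, 11100*
[col 1] 1-001, 1-100, 10-10, 101-0
Prime implicants: 00111, 01000, 1-001, 1-100, 10-10, 101-0
PI chart (minterm → PIs covering it):
  7 | 00111  (sole → essential)
  8 | 01000  (sole → essential)
  18 | 10-10  (sole → essential)
  20 | 1-100,101-0
  22 | 10-10,101-0
  25 | 1-001  (sole → essential)
  28 | 1-100  (sole → essential)
Essential prime implicants: 00111, 01000, 1-001, 1-100, 10-10

5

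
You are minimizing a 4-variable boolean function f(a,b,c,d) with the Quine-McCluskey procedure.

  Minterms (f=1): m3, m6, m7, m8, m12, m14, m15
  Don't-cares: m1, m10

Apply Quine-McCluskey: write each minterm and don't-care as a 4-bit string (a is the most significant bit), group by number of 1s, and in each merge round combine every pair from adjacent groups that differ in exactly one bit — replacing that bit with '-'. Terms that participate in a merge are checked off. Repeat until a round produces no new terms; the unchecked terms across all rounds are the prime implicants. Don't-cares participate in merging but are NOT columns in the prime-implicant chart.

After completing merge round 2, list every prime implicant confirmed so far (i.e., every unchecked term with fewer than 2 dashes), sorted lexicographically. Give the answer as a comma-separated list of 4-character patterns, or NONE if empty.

0-11, 00-1

Round 0: 0001✓ 0011✓ 0110✓ 0111✓ 1000✓ 1010✓ 1100✓ 1110✓ 1111✓
Round 1: -110✓ -111✓ 0-11 00-1 011-✓ 1-00✓ 1-10✓ 10-0✓ 11-0✓ 111-✓
Round 2: -11- 1--0
PIs = {-11-, 0-11, 00-1, 1--0}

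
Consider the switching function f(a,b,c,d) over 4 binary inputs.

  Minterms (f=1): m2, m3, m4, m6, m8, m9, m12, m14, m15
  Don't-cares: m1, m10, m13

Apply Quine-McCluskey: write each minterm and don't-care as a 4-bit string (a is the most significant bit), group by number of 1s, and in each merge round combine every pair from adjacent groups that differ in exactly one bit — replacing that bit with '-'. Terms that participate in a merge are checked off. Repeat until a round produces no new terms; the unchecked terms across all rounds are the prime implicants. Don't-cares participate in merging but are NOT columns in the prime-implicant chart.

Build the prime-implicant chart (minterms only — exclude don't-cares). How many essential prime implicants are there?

2

[col 0] 0001*, 0010*, 0011*, 0100*, 0110*, 1000*, 1001*, 1010*, 1100*, 1101*, 1110*, 1111*
[col 1] -001, -010*, -100*, -110*, 0-10*, 00-1, 001-, 01-0*, 1-00*, 1-01*, 1-10*, 10-0*, 100-*, 11-0*, 11-1*, 110-*, 111-*
[col 2] --10, -1-0, 1--0, 1-0-, 11--
Prime implicants: --10, -001, -1-0, 00-1, 001-, 1--0, 1-0-, 11--
PI chart (minterm → PIs covering it):
  2 | --10,001-
  3 | 00-1,001-
  4 | -1-0  (sole → essential)
  6 | --10,-1-0
  8 | 1--0,1-0-
  9 | -001,1-0-
  12 | -1-0,1--0,1-0-,11--
  14 | --10,-1-0,1--0,11--
  15 | 11--  (sole → essential)
Essential prime implicants: -1-0, 11--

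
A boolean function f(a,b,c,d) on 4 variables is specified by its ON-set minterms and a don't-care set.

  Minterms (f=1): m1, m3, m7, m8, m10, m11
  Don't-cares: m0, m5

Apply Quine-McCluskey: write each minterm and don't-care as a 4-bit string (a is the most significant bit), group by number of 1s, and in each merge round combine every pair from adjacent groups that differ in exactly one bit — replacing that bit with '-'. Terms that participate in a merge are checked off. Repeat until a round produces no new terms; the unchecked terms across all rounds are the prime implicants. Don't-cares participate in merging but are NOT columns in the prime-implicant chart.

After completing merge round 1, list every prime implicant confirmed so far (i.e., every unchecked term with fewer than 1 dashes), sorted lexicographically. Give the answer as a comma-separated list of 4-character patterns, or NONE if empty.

NONE

size-2^0 implicants → 0000(✓)  0001(✓)  0011(✓)  0101(✓)  0111(✓)  1000(✓)  1010(✓)  1011(✓)
size-2^1 implicants → -000  -011  0-01(✓)  0-11(✓)  00-1(✓)  000-  01-1(✓)  10-0  101-
size-2^2 implicants → 0--1
Unchecked terms (primes): -000, -011, 0--1, 000-, 10-0, 101-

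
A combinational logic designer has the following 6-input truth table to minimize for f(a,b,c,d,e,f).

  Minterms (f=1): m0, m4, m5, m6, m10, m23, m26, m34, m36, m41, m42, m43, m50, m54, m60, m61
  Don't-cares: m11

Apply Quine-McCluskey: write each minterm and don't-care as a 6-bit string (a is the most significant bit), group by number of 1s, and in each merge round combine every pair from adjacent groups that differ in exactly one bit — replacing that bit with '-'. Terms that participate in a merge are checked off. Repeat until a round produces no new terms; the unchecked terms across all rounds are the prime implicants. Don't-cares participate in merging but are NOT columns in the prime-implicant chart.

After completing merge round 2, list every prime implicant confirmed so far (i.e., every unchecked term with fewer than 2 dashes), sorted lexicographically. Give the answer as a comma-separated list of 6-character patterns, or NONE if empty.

-00100, 0-1010, 000-00, 0001-0, 00010-, 010111, 1-0010, 10-010, 1010-1, 110-10, 11110-

size-2^0 implicants → 000000(✓)  000100(✓)  000101(✓)  000110(✓)  001010(✓)  001011(✓)  010111  011010(✓)  100010(✓)  100100(✓)  101001(✓)  101010(✓)  101011(✓)  110010(✓)  110110(✓)  111100(✓)  111101(✓)
size-2^1 implicants → -00100  -01010(✓)  -01011(✓)  0-1010  000-00  0001-0  00010-  00101-(✓)  1-0010  10-010  1010-1  10101-(✓)  110-10  11110-
size-2^2 implicants → -0101-
Unchecked terms (primes): -00100, -0101-, 0-1010, 000-00, 0001-0, 00010-, 010111, 1-0010, 10-010, 1010-1, 110-10, 11110-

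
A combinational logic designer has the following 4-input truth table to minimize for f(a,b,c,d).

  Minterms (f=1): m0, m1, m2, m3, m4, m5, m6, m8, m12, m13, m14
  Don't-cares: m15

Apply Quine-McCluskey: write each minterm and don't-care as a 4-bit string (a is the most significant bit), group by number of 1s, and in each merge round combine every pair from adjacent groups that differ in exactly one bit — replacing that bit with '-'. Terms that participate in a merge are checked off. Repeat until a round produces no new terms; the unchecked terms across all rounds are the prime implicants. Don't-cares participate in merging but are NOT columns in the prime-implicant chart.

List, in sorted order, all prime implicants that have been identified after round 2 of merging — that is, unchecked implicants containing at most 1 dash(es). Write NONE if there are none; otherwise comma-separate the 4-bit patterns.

NONE

[col 0] 0000*, 0001*, 0010*, 0011*, 0100*, 0101*, 0110*, 1000*, 1100*, 1101*, 1110*, 1111*
[col 1] -000*, -100*, -101*, -110*, 0-00*, 0-01*, 0-10*, 00-0*, 00-1*, 000-*, 001-*, 01-0*, 010-*, 1-00*, 11-0*, 11-1*, 110-*, 111-*
[col 2] --00, -1-0, -10-, 0--0, 0-0-, 00--, 11--
Prime implicants: --00, -1-0, -10-, 0--0, 0-0-, 00--, 11--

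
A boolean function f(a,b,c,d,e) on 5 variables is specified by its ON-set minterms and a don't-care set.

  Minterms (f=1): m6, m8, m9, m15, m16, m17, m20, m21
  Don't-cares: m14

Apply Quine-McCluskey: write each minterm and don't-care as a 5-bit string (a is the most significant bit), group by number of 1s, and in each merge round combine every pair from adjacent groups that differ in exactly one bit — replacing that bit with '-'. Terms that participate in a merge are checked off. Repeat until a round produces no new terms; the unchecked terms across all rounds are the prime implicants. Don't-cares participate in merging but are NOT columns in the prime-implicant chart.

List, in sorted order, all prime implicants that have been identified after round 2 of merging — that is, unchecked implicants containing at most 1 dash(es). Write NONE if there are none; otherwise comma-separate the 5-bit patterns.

0-110, 0100-, 0111-

[col 0] 00110*, 01000*, 01001*, 01110*, 01111*, 10000*, 10001*, 10100*, 10101*
[col 1] 0-110, 0100-, 0111-, 10-00*, 10-01*, 1000-*, 1010-*
[col 2] 10-0-
Prime implicants: 0-110, 0100-, 0111-, 10-0-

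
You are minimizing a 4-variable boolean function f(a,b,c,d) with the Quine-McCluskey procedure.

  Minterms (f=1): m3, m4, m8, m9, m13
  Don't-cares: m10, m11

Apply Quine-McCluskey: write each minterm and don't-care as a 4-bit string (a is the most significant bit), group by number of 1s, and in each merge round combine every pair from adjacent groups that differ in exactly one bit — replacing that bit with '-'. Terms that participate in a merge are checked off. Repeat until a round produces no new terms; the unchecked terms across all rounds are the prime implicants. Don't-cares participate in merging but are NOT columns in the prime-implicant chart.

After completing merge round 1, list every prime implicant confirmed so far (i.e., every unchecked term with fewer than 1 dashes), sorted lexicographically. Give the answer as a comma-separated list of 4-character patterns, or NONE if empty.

[col 0] 0011*, 0100, 1000*, 1001*, 1010*, 1011*, 1101*
[col 1] -011, 1-01, 10-0*, 10-1*, 100-*, 101-*
[col 2] 10--
Prime implicants: -011, 0100, 1-01, 10--

0100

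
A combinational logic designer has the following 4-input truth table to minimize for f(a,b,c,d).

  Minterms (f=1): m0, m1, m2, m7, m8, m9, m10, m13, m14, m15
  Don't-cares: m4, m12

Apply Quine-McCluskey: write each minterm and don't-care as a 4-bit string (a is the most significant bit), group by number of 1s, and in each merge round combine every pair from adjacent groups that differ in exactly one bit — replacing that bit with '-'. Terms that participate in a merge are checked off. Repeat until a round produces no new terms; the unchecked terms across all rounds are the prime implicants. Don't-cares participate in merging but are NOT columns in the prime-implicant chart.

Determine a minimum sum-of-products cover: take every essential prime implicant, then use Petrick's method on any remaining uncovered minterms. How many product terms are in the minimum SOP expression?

[col 0] 0000*, 0001*, 0010*, 0100*, 0111*, 1000*, 1001*, 1010*, 1100*, 1101*, 1110*, 1111*
[col 1] -000*, -001*, -010*, -100*, -111, 0-00*, 00-0*, 000-*, 1-00*, 1-01*, 1-10*, 10-0*, 100-*, 11-0*, 11-1*, 110-*, 111-*
[col 2] --00, -0-0, -00-, 1--0, 1-0-, 11--
Prime implicants: --00, -0-0, -00-, -111, 1--0, 1-0-, 11--
PI chart (minterm → PIs covering it):
  0 | --00,-0-0,-00-
  1 | -00-  (sole → essential)
  2 | -0-0  (sole → essential)
  7 | -111  (sole → essential)
  8 | --00,-0-0,-00-,1--0,1-0-
  9 | -00-,1-0-
  10 | -0-0,1--0
  13 | 1-0-,11--
  14 | 1--0,11--
  15 | -111,11--
Essential prime implicants: -0-0, -00-, -111
Petrick residual → 11--
Minimum SOP uses 4 PIs: b'd' + b'c' + bcd + ab

4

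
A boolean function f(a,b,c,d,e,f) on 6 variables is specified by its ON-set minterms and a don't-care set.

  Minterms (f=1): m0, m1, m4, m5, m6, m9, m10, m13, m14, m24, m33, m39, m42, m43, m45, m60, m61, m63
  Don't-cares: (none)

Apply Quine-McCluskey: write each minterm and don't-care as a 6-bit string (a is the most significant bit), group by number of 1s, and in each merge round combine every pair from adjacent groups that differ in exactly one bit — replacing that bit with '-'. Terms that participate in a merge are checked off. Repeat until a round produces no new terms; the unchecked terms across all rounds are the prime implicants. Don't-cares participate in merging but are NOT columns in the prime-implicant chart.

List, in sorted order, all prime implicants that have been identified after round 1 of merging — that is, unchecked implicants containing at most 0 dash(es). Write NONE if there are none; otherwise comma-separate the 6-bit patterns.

011000, 100111

Round 0: 000000✓ 000001✓ 000100✓ 000101✓ 000110✓ 001001✓ 001010✓ 001101✓ 001110✓ 011000 100001✓ 100111 101010✓ 101011✓ 101101✓ 111100✓ 111101✓ 111111✓
Round 1: -00001 -01010 -01101 00-001✓ 00-101✓ 00-110 000-00✓ 000-01✓ 00000-✓ 0001-0 00010-✓ 001-01✓ 001-10 1-1101 10101- 1111-1 11110-
Round 2: 00--01 000-0-
PIs = {-00001, -01010, -01101, 00--01, 00-110, 000-0-, 0001-0, 001-10, 011000, 1-1101, 100111, 10101-, 1111-1, 11110-}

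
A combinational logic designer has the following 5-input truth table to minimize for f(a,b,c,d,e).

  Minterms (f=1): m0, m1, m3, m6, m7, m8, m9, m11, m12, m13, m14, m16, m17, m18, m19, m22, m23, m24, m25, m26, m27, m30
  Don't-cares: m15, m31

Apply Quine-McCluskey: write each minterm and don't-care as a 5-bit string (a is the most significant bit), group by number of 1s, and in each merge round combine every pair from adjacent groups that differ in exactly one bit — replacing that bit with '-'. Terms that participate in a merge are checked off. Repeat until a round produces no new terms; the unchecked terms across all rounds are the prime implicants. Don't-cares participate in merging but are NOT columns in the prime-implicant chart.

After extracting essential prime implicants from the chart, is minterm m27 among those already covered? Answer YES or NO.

NO

Round 0: 00000✓ 00001✓ 00011✓ 00110✓ 00111✓ 01000✓ 01001✓ 01011✓ 01100✓ 01101✓ 01110✓ 01111✓ 10000✓ 10001✓ 10010✓ 10011✓ 10110✓ 10111✓ 11000✓ 11001✓ 11010✓ 11011✓ 11110✓ 11111✓
Round 1: -0000✓ -0001✓ -0011✓ -0110✓ -0111✓ -1000✓ -1001✓ -1011✓ -1110✓ -1111✓ 0-000✓ 0-001✓ 0-011✓ 0-110✓ 0-111✓ 00-11✓ 000-1✓ 0000-✓ 0011-✓ 01-00✓ 01-01✓ 01-11✓ 010-1✓ 0100-✓ 011-0✓ 011-1✓ 0110-✓ 0111-✓ 1-000✓ 1-001✓ 1-010✓ 1-011✓ 1-110✓ 1-111✓ 10-10✓ 10-11✓ 100-0✓ 100-1✓ 1000-✓ 1001-✓ 1011-✓ 11-10✓ 11-11✓ 110-0✓ 110-1✓ 1100-✓ 1101-✓ 1111-✓
Round 2: --000✓ --001✓ --011✓ --110✓ --111✓ -0-11✓ -00-1✓ -000-✓ -011-✓ -1-11✓ -10-1✓ -100-✓ -111-✓ 0--11✓ 0-0-1✓ 0-00-✓ 0-11-✓ 01--1 01-0- 011-- 1--10✓ 1--11✓ 1-0-0✓ 1-0-1✓ 1-00-✓ 1-01-✓ 1-11-✓ 10-1-✓ 100--✓ 11-1-✓ 110--✓
Round 3: ---11 --0-1 --00- --11- 1--1- 1-0--
PIs = {---11, --0-1, --00-, --11-, 01--1, 01-0-, 011--, 1--1-, 1-0--}
Coverage chart:
  m0: --00- ←essential
  m1: --0-1,--00-
  m3: ---11,--0-1
  m6: --11- ←essential
  m7: ---11,--11-
  m8: --00-,01-0-
  m9: --0-1,--00-,01--1,01-0-
  m11: ---11,--0-1,01--1
  m12: 01-0-,011--
  m13: 01--1,01-0-,011--
  m14: --11-,011--
  m16: --00-,1-0--
  m17: --0-1,--00-,1-0--
  m18: 1--1-,1-0--
  m19: ---11,--0-1,1--1-,1-0--
  m22: --11-,1--1-
  m23: ---11,--11-,1--1-
  m24: --00-,1-0--
  m25: --0-1,--00-,1-0--
  m26: 1--1-,1-0--
  m27: ---11,--0-1,1--1-,1-0--
  m30: --11-,1--1-
Essential: --00-, --11-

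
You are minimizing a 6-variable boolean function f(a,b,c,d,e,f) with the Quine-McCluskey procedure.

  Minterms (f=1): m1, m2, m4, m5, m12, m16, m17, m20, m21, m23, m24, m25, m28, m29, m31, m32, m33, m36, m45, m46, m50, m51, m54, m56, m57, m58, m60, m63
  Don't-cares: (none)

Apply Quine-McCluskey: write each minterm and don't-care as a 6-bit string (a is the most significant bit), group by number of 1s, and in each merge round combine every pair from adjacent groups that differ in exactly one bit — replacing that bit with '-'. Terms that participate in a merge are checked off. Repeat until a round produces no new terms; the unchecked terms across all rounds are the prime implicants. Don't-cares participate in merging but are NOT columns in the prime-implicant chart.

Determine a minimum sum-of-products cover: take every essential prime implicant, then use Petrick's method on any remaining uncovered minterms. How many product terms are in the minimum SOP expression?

15

[col 0] 000001*, 000010, 000100*, 000101*, 001100*, 010000*, 010001*, 010100*, 010101*, 010111*, 011000*, 011001*, 011100*, 011101*, 011111*, 100000*, 100001*, 100100*, 101101, 101110, 110010*, 110011*, 110110*, 111000*, 111001*, 111010*, 111100*, 111111*
[col 1] -00001, -00100, -11000*, -11001*, -11100*, -11111, 0-0001*, 0-0100*, 0-0101*, 0-1100*, 00-100*, 000-01*, 00010-*, 01-000*, 01-001*, 01-100*, 01-101*, 01-111*, 010-00*, 010-01*, 01000-*, 0101-1*, 01010-*, 011-00*, 011-01*, 01100-*, 0111-1*, 01110-*, 100-00, 10000-, 11-010, 110-10, 11001-, 111-00*, 1110-0, 11100-*
[col 2] -11-00, -1100-, 0--100, 0-0-01, 0-010-, 01--00*, 01--01*, 01-00-*, 01-1-1, 01-10-*, 010-0-*, 011-0-*
[col 3] 01--0-
Prime implicants: -00001, -00100, -11-00, -1100-, -11111, 0--100, 0-0-01, 0-010-, 000010, 01--0-, 01-1-1, 100-00, 10000-, 101101, 101110, 11-010, 110-10, 11001-, 1110-0
PI chart (minterm → PIs covering it):
  1 | -00001,0-0-01
  2 | 000010  (sole → essential)
  4 | -00100,0--100,0-010-
  5 | 0-0-01,0-010-
  12 | 0--100  (sole → essential)
  16 | 01--0-  (sole → essential)
  17 | 0-0-01,01--0-
  20 | 0--100,0-010-,01--0-
  21 | 0-0-01,0-010-,01--0-,01-1-1
  23 | 01-1-1  (sole → essential)
  24 | -11-00,-1100-,01--0-
  25 | -1100-,01--0-
  28 | -11-00,0--100,01--0-
  29 | 01--0-,01-1-1
  31 | -11111,01-1-1
  32 | 100-00,10000-
  33 | -00001,10000-
  36 | -00100,100-00
  45 | 101101  (sole → essential)
  46 | 101110  (sole → essential)
  50 | 11-010,110-10,11001-
  51 | 11001-  (sole → essential)
  54 | 110-10  (sole → essential)
  56 | -11-00,-1100-,1110-0
  57 | -1100-  (sole → essential)
  58 | 11-010,1110-0
  60 | -11-00  (sole → essential)
  63 | -11111  (sole → essential)
Essential prime implicants: -11-00, -1100-, -11111, 0--100, 000010, 01--0-, 01-1-1, 101101, 101110, 110-10, 11001-
Petrick residual → -00001, 0-0-01, 100-00, 11-010
Minimum SOP uses 15 PIs: b'c'd'e'f + bce'f' + bcd'e' + bcdef + a'de'f' + a'c'e'f + a'b'c'd'ef' + a'be' + a'bdf + ab'c'e'f' + ab'cde'f + ab'cdef' + abd'ef' + abc'ef' + abc'd'e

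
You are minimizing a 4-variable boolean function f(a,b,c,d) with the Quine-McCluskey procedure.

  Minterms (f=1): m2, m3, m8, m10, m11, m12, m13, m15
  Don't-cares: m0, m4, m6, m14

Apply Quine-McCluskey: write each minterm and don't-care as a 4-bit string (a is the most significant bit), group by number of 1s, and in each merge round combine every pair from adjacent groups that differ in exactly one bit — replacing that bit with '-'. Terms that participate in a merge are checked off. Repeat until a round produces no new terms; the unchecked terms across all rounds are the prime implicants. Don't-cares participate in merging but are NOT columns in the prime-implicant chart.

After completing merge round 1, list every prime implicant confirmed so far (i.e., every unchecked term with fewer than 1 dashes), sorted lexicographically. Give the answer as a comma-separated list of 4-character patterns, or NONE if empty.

size-2^0 implicants → 0000(✓)  0010(✓)  0011(✓)  0100(✓)  0110(✓)  1000(✓)  1010(✓)  1011(✓)  1100(✓)  1101(✓)  1110(✓)  1111(✓)
size-2^1 implicants → -000(✓)  -010(✓)  -011(✓)  -100(✓)  -110(✓)  0-00(✓)  0-10(✓)  00-0(✓)  001-(✓)  01-0(✓)  1-00(✓)  1-10(✓)  1-11(✓)  10-0(✓)  101-(✓)  11-0(✓)  11-1(✓)  110-(✓)  111-(✓)
size-2^2 implicants → --00(✓)  --10(✓)  -0-0(✓)  -01-  -1-0(✓)  0--0(✓)  1--0(✓)  1-1-  11--
size-2^3 implicants → ---0
Unchecked terms (primes): ---0, -01-, 1-1-, 11--

NONE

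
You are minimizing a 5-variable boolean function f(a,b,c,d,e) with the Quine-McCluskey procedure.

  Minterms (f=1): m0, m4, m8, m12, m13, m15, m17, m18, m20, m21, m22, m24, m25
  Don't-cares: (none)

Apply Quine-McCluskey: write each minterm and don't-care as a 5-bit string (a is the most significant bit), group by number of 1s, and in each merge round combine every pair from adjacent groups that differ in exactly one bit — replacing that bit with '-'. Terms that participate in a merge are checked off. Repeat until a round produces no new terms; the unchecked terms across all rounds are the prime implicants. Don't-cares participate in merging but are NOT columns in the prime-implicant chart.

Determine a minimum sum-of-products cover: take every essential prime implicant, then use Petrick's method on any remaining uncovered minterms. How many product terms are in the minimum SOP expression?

size-2^0 implicants → 00000(✓)  00100(✓)  01000(✓)  01100(✓)  01101(✓)  01111(✓)  10001(✓)  10010(✓)  10100(✓)  10101(✓)  10110(✓)  11000(✓)  11001(✓)
size-2^1 implicants → -0100  -1000  0-000(✓)  0-100(✓)  00-00(✓)  01-00(✓)  011-1  0110-  1-001  10-01  10-10  101-0  1010-  1100-
size-2^2 implicants → 0--00
Unchecked terms (primes): -0100, -1000, 0--00, 011-1, 0110-, 1-001, 10-01, 10-10, 101-0, 1010-, 1100-
Minterm coverage:
  m0 ⊆ 0--00 [E]
  m4 ⊆ -0100,0--00
  m8 ⊆ -1000,0--00
  m12 ⊆ 0--00,0110-
  m13 ⊆ 011-1,0110-
  m15 ⊆ 011-1 [E]
  m17 ⊆ 1-001,10-01
  m18 ⊆ 10-10 [E]
  m20 ⊆ -0100,101-0,1010-
  m21 ⊆ 10-01,1010-
  m22 ⊆ 10-10,101-0
  m24 ⊆ -1000,1100-
  m25 ⊆ 1-001,1100-
E = {0--00, 011-1, 10-10}
Petrick residual → -0100, 10-01, 1100-
Cover = b'cd'e' + a'd'e' + a'bce + ab'd'e + ab'de' + abc'd'  |cover|=6

6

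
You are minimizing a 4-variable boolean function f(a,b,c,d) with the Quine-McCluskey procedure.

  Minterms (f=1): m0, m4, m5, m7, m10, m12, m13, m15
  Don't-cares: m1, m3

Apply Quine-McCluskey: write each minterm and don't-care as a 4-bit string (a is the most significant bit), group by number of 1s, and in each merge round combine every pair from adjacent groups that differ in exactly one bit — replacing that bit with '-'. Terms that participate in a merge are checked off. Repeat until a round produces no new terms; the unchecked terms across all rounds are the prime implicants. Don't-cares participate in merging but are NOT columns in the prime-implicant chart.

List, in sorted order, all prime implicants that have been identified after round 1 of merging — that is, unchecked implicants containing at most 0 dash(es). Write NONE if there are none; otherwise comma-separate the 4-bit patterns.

size-2^0 implicants → 0000(✓)  0001(✓)  0011(✓)  0100(✓)  0101(✓)  0111(✓)  1010  1100(✓)  1101(✓)  1111(✓)
size-2^1 implicants → -100(✓)  -101(✓)  -111(✓)  0-00(✓)  0-01(✓)  0-11(✓)  00-1(✓)  000-(✓)  01-1(✓)  010-(✓)  11-1(✓)  110-(✓)
size-2^2 implicants → -1-1  -10-  0--1  0-0-
Unchecked terms (primes): -1-1, -10-, 0--1, 0-0-, 1010

1010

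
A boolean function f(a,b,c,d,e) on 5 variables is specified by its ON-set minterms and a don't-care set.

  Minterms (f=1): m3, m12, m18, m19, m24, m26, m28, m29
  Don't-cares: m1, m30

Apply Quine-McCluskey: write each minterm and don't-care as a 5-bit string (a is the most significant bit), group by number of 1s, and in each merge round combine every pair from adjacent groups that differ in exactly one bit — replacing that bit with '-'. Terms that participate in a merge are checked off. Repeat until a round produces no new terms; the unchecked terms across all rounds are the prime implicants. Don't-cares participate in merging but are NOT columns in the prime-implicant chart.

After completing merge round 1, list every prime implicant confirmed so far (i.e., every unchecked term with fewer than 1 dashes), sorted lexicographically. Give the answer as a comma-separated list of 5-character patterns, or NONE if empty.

NONE

[col 0] 00001*, 00011*, 01100*, 10010*, 10011*, 11000*, 11010*, 11100*, 11101*, 11110*
[col 1] -0011, -1100, 000-1, 1-010, 1001-, 11-00*, 11-10*, 110-0*, 111-0*, 1110-
[col 2] 11--0
Prime implicants: -0011, -1100, 000-1, 1-010, 1001-, 11--0, 1110-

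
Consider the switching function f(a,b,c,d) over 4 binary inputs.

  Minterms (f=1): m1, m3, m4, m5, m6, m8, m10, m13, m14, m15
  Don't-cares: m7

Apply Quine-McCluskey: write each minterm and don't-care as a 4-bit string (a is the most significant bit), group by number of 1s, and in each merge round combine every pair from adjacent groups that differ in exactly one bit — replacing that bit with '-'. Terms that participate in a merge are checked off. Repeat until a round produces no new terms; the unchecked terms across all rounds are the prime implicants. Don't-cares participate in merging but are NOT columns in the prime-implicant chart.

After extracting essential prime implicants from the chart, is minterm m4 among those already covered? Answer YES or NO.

[col 0] 0001*, 0011*, 0100*, 0101*, 0110*, 0111*, 1000*, 1010*, 1101*, 1110*, 1111*
[col 1] -101*, -110*, -111*, 0-01*, 0-11*, 00-1*, 01-0*, 01-1*, 010-*, 011-*, 1-10, 10-0, 11-1*, 111-*
[col 2] -1-1, -11-, 0--1, 01--
Prime implicants: -1-1, -11-, 0--1, 01--, 1-10, 10-0
PI chart (minterm → PIs covering it):
  1 | 0--1  (sole → essential)
  3 | 0--1  (sole → essential)
  4 | 01--  (sole → essential)
  5 | -1-1,0--1,01--
  6 | -11-,01--
  8 | 10-0  (sole → essential)
  10 | 1-10,10-0
  13 | -1-1  (sole → essential)
  14 | -11-,1-10
  15 | -1-1,-11-
Essential prime implicants: -1-1, 0--1, 01--, 10-0

YES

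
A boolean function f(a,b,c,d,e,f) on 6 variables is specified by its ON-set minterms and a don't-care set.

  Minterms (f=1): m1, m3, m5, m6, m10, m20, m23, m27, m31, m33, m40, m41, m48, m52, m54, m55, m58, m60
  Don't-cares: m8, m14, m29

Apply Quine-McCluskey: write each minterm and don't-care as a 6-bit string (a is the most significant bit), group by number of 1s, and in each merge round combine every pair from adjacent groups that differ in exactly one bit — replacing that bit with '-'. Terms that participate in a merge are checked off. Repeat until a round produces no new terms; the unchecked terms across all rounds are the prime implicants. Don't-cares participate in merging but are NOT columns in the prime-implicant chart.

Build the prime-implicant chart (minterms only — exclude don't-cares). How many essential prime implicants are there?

8

size-2^0 implicants → 000001(✓)  000011(✓)  000101(✓)  000110(✓)  001000(✓)  001010(✓)  001110(✓)  010100(✓)  010111(✓)  011011(✓)  011101(✓)  011111(✓)  100001(✓)  101000(✓)  101001(✓)  110000(✓)  110100(✓)  110110(✓)  110111(✓)  111010  111100(✓)
size-2^1 implicants → -00001  -01000  -10100  -10111  00-110  000-01  0000-1  001-10  0010-0  01-111  011-11  0111-1  10-001  10100-  11-100  110-00  1101-0  11011-
Unchecked terms (primes): -00001, -01000, -10100, -10111, 00-110, 000-01, 0000-1, 001-10, 0010-0, 01-111, 011-11, 0111-1, 10-001, 10100-, 11-100, 110-00, 1101-0, 11011-, 111010
Minterm coverage:
  m1 ⊆ -00001,000-01,0000-1
  m3 ⊆ 0000-1 [E]
  m5 ⊆ 000-01 [E]
  m6 ⊆ 00-110 [E]
  m10 ⊆ 001-10,0010-0
  m20 ⊆ -10100 [E]
  m23 ⊆ -10111,01-111
  m27 ⊆ 011-11 [E]
  m31 ⊆ 01-111,011-11,0111-1
  m33 ⊆ -00001,10-001
  m40 ⊆ -01000,10100-
  m41 ⊆ 10-001,10100-
  m48 ⊆ 110-00 [E]
  m52 ⊆ -10100,11-100,110-00,1101-0
  m54 ⊆ 1101-0,11011-
  m55 ⊆ -10111,11011-
  m58 ⊆ 111010 [E]
  m60 ⊆ 11-100 [E]
E = {-10100, 00-110, 000-01, 0000-1, 011-11, 11-100, 110-00, 111010}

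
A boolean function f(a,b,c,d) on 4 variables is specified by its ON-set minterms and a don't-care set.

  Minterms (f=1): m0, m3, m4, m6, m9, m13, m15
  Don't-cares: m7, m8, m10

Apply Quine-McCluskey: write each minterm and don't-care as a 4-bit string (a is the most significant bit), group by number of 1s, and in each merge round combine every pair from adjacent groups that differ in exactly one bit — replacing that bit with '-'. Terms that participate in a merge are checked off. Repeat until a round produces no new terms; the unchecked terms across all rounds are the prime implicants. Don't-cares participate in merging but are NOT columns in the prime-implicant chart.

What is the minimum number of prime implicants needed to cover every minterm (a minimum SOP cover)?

size-2^0 implicants → 0000(✓)  0011(✓)  0100(✓)  0110(✓)  0111(✓)  1000(✓)  1001(✓)  1010(✓)  1101(✓)  1111(✓)
size-2^1 implicants → -000  -111  0-00  0-11  01-0  011-  1-01  10-0  100-  11-1
Unchecked terms (primes): -000, -111, 0-00, 0-11, 01-0, 011-, 1-01, 10-0, 100-, 11-1
Minterm coverage:
  m0 ⊆ -000,0-00
  m3 ⊆ 0-11 [E]
  m4 ⊆ 0-00,01-0
  m6 ⊆ 01-0,011-
  m9 ⊆ 1-01,100-
  m13 ⊆ 1-01,11-1
  m15 ⊆ -111,11-1
E = {0-11}
Petrick residual → -000, -111, 01-0, 1-01
Cover = b'c'd' + bcd + a'cd + a'bd' + ac'd  |cover|=5

5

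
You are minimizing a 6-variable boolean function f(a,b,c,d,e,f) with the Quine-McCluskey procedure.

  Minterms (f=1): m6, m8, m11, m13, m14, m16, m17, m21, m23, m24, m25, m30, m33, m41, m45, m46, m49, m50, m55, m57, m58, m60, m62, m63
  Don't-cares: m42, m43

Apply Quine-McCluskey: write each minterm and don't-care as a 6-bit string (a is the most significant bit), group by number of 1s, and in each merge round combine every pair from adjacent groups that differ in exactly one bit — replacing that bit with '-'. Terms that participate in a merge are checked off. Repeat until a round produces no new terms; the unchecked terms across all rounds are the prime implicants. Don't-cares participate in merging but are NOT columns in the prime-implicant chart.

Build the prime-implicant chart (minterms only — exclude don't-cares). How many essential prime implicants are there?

Round 0: 000110✓ 001000✓ 001011✓ 001101✓ 001110✓ 010000✓ 010001✓ 010101✓ 010111✓ 011000✓ 011001✓ 011110✓ 100001✓ 101001✓ 101010✓ 101011✓ 101101✓ 101110✓ 110001✓ 110010✓ 110111✓ 111001✓ 111010✓ 111100✓ 111110✓ 111111✓
Round 1: -01011 -01101 -01110✓ -10001✓ -10111 -11001✓ -11110✓ 0-1000 0-1110✓ 00-110 01-000✓ 01-001✓ 010-01 01000-✓ 0101-1 01100-✓ 1-0001✓ 1-1001✓ 1-1010✓ 1-1110✓ 10-001✓ 101-01 101-10✓ 1010-1 10101- 11-001✓ 11-010 11-111 111-10✓ 1111-0 11111-
Round 2: --1110 -1-001 01-00- 1--001 1-1-10
PIs = {--1110, -01011, -01101, -1-001, -10111, 0-1000, 00-110, 01-00-, 010-01, 0101-1, 1--001, 1-1-10, 101-01, 1010-1, 10101-, 11-010, 11-111, 1111-0, 11111-}
Coverage chart:
  m6: 00-110 ←essential
  m8: 0-1000 ←essential
  m11: -01011 ←essential
  m13: -01101 ←essential
  m14: --1110,00-110
  m16: 01-00- ←essential
  m17: -1-001,01-00-,010-01
  m21: 010-01,0101-1
  m23: -10111,0101-1
  m24: 0-1000,01-00-
  m25: -1-001,01-00-
  m30: --1110 ←essential
  m33: 1--001 ←essential
  m41: 1--001,101-01,1010-1
  m45: -01101,101-01
  m46: --1110,1-1-10
  m49: -1-001,1--001
  m50: 11-010 ←essential
  m55: -10111,11-111
  m57: -1-001,1--001
  m58: 1-1-10,11-010
  m60: 1111-0 ←essential
  m62: --1110,1-1-10,1111-0,11111-
  m63: 11-111,11111-
Essential: --1110, -01011, -01101, 0-1000, 00-110, 01-00-, 1--001, 11-010, 1111-0

9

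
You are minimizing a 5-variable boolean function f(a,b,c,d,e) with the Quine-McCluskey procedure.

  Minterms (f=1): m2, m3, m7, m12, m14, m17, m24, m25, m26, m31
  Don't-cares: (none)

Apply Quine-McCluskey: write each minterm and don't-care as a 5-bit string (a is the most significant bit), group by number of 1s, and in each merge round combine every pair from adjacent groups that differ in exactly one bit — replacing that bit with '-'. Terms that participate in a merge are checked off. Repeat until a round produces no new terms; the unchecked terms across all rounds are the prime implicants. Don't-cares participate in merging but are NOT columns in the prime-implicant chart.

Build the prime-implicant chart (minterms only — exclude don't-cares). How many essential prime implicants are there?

[col 0] 00010*, 00011*, 00111*, 01100*, 01110*, 10001*, 11000*, 11001*, 11010*, 11111
[col 1] 00-11, 0001-, 011-0, 1-001, 110-0, 1100-
Prime implicants: 00-11, 0001-, 011-0, 1-001, 110-0, 1100-, 11111
PI chart (minterm → PIs covering it):
  2 | 0001-  (sole → essential)
  3 | 00-11,0001-
  7 | 00-11  (sole → essential)
  12 | 011-0  (sole → essential)
  14 | 011-0  (sole → essential)
  17 | 1-001  (sole → essential)
  24 | 110-0,1100-
  25 | 1-001,1100-
  26 | 110-0  (sole → essential)
  31 | 11111  (sole → essential)
Essential prime implicants: 00-11, 0001-, 011-0, 1-001, 110-0, 11111

6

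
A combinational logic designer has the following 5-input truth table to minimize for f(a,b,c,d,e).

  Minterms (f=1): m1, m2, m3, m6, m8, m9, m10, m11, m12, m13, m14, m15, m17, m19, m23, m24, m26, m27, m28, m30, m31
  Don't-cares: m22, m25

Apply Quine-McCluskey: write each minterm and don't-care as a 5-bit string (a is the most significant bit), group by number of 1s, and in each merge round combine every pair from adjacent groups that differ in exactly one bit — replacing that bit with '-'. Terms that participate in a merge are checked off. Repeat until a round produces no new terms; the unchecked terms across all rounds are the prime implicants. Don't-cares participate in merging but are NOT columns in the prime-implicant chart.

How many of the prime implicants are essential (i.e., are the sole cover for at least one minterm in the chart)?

size-2^0 implicants → 00001(✓)  00010(✓)  00011(✓)  00110(✓)  01000(✓)  01001(✓)  01010(✓)  01011(✓)  01100(✓)  01101(✓)  01110(✓)  01111(✓)  10001(✓)  10011(✓)  10110(✓)  10111(✓)  11000(✓)  11001(✓)  11010(✓)  11011(✓)  11100(✓)  11110(✓)  11111(✓)
size-2^1 implicants → -0001(✓)  -0011(✓)  -0110(✓)  -1000(✓)  -1001(✓)  -1010(✓)  -1011(✓)  -1100(✓)  -1110(✓)  -1111(✓)  0-001(✓)  0-010(✓)  0-011(✓)  0-110(✓)  00-10(✓)  000-1(✓)  0001-(✓)  01-00(✓)  01-01(✓)  01-10(✓)  01-11(✓)  010-0(✓)  010-1(✓)  0100-(✓)  0101-(✓)  011-0(✓)  011-1(✓)  0110-(✓)  0111-(✓)  1-001(✓)  1-011(✓)  1-110(✓)  1-111(✓)  10-11(✓)  100-1(✓)  1011-(✓)  11-00(✓)  11-10(✓)  11-11(✓)  110-0(✓)  110-1(✓)  1100-(✓)  1101-(✓)  111-0(✓)  1111-(✓)
size-2^2 implicants → --001(✓)  --011(✓)  --110  -00-1(✓)  -1-00(✓)  -1-10(✓)  -1-11(✓)  -10-0(✓)  -10-1(✓)  -100-(✓)  -101-(✓)  -11-0(✓)  -111-(✓)  0--10  0-0-1(✓)  0-01-  01--0(✓)  01--1(✓)  01-0-(✓)  01-1-(✓)  010--(✓)  011--(✓)  1--11  1-0-1(✓)  1-11-  11--0(✓)  11-1-(✓)  110--(✓)
size-2^3 implicants → --0-1  -1--0  -1-1-  -10--  01---
Unchecked terms (primes): --0-1, --110, -1--0, -1-1-, -10--, 0--10, 0-01-, 01---, 1--11, 1-11-
Minterm coverage:
  m1 ⊆ --0-1 [E]
  m2 ⊆ 0--10,0-01-
  m3 ⊆ --0-1,0-01-
  m6 ⊆ --110,0--10
  m8 ⊆ -1--0,-10--,01---
  m9 ⊆ --0-1,-10--,01---
  m10 ⊆ -1--0,-1-1-,-10--,0--10,0-01-,01---
  m11 ⊆ --0-1,-1-1-,-10--,0-01-,01---
  m12 ⊆ -1--0,01---
  m13 ⊆ 01--- [E]
  m14 ⊆ --110,-1--0,-1-1-,0--10,01---
  m15 ⊆ -1-1-,01---
  m17 ⊆ --0-1 [E]
  m19 ⊆ --0-1,1--11
  m23 ⊆ 1--11,1-11-
  m24 ⊆ -1--0,-10--
  m26 ⊆ -1--0,-1-1-,-10--
  m27 ⊆ --0-1,-1-1-,-10--,1--11
  m28 ⊆ -1--0 [E]
  m30 ⊆ --110,-1--0,-1-1-,1-11-
  m31 ⊆ -1-1-,1--11,1-11-
E = {--0-1, -1--0, 01---}

3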